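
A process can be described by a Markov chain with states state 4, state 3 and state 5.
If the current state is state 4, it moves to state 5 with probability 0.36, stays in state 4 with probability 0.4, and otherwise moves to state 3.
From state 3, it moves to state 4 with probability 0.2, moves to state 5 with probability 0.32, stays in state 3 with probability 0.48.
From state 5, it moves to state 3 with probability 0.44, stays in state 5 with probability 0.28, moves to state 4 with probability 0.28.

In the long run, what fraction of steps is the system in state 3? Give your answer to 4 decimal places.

0.3996

Let the stationary distribution be π with π = πP and π_1 + π_2 + π_3 = 1.
π_1 = 0.4·π_1 + 0.2·π_2 + 0.28·π_3
π_2 = 0.24·π_1 + 0.48·π_2 + 0.44·π_3
Solving with the normalization constraint gives π = (0.2819, 0.3996, 0.3185).
So the stationary probability of state 3 is 0.3996.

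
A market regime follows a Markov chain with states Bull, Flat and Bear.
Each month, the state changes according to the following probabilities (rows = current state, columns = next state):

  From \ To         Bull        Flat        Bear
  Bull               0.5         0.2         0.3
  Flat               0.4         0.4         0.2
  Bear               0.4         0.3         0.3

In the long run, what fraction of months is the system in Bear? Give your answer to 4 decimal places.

0.2716

Let the stationary distribution be π with π = πP and π_1 + π_2 + π_3 = 1.
π_1 = 0.5·π_1 + 0.4·π_2 + 0.4·π_3
π_2 = 0.2·π_1 + 0.4·π_2 + 0.3·π_3
Solving with the normalization constraint gives π = (0.4444, 0.2840, 0.2716).
So the stationary probability of Bear is 0.2716.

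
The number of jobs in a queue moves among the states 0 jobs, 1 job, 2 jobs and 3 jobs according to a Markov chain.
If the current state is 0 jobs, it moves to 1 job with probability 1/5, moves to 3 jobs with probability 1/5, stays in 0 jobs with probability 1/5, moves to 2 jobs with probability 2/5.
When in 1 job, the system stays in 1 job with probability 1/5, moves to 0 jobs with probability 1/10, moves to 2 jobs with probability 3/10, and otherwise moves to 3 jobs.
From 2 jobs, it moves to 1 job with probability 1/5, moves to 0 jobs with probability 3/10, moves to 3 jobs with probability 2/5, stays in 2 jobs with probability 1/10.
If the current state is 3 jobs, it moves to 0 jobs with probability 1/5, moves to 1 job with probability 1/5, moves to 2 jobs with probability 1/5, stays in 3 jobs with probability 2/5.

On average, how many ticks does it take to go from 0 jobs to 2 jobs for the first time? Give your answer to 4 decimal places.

Let t(s) be the expected number of ticks to first reach 2 jobs from state s, with t(2 jobs) = 0. Conditioning on the first tick:
t(0 jobs) = 1 + 0.2·t(0 jobs) + 0.2·t(1 job) + 0.2·t(3 jobs)
t(1 job) = 1 + 0.1·t(0 jobs) + 0.2·t(1 job) + 0.4·t(3 jobs)
t(3 jobs) = 1 + 0.2·t(0 jobs) + 0.2·t(1 job) + 0.4·t(3 jobs)
Solving: t(0 jobs) = 3.1250, t(1 job) = 3.5938, t(3 jobs) = 3.9063.
Expected ticks from 0 jobs to 2 jobs: 3.1250.

3.1250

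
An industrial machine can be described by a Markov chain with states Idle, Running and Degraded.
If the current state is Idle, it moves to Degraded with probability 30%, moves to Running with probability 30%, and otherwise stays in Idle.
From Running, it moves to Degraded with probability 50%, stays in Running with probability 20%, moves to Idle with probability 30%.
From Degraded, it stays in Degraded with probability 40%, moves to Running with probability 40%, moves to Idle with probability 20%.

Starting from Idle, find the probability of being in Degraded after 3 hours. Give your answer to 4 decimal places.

Propagate the distribution vector 3 hours from Idle.
After 0 hours: (1.0000, 0.0000, 0.0000)
After 1 hour: (0.4000, 0.3000, 0.3000)
After 2 hours: (0.3100, 0.3000, 0.3900)
After 3 hours: (0.2920, 0.3090, 0.3990)
P(in Degraded after 3 hours) = 0.3990

0.3990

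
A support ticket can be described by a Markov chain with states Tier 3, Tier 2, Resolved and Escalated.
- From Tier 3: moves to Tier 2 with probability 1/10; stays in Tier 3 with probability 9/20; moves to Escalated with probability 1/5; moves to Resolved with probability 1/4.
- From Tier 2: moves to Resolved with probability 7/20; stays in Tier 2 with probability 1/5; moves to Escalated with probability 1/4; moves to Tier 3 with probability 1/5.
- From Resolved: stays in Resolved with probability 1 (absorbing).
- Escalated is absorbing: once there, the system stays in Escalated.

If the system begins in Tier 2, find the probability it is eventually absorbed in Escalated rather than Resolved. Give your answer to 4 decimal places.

0.4226

Let h(s) be the probability of absorption at Escalated starting from transient state s. Then h(Escalated) = 1 and h(Resolved) = 0. By first-step analysis:
h(Tier 3) = 0.45·h(Tier 3) + 0.1·h(Tier 2) + 0.25·0 + 0.2·1
h(Tier 2) = 0.2·h(Tier 3) + 0.2·h(Tier 2) + 0.35·0 + 0.25·1
Solving: h(Tier 3) = 0.4405, h(Tier 2) = 0.4226.
Starting from Tier 2, the probability is 0.4226.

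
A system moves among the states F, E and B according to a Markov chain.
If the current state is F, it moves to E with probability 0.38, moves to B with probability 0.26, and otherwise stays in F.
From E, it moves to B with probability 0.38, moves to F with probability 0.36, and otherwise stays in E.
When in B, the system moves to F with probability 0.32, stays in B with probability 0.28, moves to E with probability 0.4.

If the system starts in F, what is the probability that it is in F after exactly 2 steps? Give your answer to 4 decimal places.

Sum over the intermediate state after 1 step:
P = P(F→F)·P(F→F) + P(F→E)·P(E→F) + P(F→B)·P(B→F)
  = 0.36×0.36 + 0.38×0.36 + 0.26×0.32
  = 0.1296 + 0.1368 + 0.0832 = 0.3496

0.3496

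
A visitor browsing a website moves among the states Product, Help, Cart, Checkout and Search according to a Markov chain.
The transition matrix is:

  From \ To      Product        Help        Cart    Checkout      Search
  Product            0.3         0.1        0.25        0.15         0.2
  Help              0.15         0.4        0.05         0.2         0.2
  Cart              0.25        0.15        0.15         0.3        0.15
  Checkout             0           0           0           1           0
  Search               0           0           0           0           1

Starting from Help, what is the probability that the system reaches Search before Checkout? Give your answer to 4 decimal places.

Let h(s) be the probability of absorption at Search starting from transient state s. Then h(Search) = 1 and h(Checkout) = 0. By first-step analysis:
h(Product) = 0.3·h(Product) + 0.1·h(Help) + 0.25·h(Cart) + 0.15·0 + 0.2·1
h(Help) = 0.15·h(Product) + 0.4·h(Help) + 0.05·h(Cart) + 0.2·0 + 0.2·1
h(Cart) = 0.25·h(Product) + 0.15·h(Help) + 0.15·h(Cart) + 0.3·0 + 0.15·1
Solving: h(Product) = 0.5032, h(Help) = 0.4934, h(Cart) = 0.4115.
Starting from Help, the probability is 0.4934.

0.4934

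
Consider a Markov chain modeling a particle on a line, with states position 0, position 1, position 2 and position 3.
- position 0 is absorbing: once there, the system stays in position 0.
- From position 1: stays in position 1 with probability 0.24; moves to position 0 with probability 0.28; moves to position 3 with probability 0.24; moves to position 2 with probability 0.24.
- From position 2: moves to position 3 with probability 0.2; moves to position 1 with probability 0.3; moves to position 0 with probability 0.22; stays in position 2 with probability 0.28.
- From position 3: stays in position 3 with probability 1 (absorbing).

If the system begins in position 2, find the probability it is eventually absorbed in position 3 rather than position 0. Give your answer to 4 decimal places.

Let h(s) be the probability of absorption at position 3 starting from transient state s. Then h(position 3) = 1 and h(position 0) = 0. By first-step analysis:
h(position 1) = 0.28·0 + 0.24·h(position 1) + 0.24·h(position 2) + 0.24·1
h(position 2) = 0.22·0 + 0.3·h(position 1) + 0.28·h(position 2) + 0.2·1
Solving: h(position 1) = 0.4646, h(position 2) = 0.4714.
Starting from position 2, the probability is 0.4714.

0.4714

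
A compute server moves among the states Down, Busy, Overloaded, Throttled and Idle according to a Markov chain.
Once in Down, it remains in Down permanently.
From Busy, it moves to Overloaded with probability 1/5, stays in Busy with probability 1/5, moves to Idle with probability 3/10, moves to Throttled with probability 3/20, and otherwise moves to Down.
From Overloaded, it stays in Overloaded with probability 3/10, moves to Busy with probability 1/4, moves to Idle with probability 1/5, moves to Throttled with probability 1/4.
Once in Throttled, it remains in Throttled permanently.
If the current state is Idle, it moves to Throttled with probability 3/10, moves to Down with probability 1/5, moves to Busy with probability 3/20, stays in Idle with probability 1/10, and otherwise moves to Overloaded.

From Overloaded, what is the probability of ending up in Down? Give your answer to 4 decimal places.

Let h(s) be the probability of absorption at Down starting from transient state s. Then h(Down) = 1 and h(Throttled) = 0. By first-step analysis:
h(Busy) = 0.15·1 + 0.2·h(Busy) + 0.2·h(Overloaded) + 0.15·0 + 0.3·h(Idle)
h(Overloaded) = 0.25·h(Busy) + 0.3·h(Overloaded) + 0.25·0 + 0.2·h(Idle)
h(Idle) = 0.2·1 + 0.15·h(Busy) + 0.25·h(Overloaded) + 0.3·0 + 0.1·h(Idle)
Solving: h(Busy) = 0.3777, h(Overloaded) = 0.2350, h(Idle) = 0.3504.
Starting from Overloaded, the probability is 0.2350.

0.2350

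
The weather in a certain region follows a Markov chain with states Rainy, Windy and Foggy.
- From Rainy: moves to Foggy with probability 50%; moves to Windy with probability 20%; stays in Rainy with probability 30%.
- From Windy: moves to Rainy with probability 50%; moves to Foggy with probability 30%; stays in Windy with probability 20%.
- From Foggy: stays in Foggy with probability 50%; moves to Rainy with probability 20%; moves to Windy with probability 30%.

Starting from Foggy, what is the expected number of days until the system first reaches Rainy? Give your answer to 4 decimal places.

Let t(s) be the expected number of days to first reach Rainy from state s, with t(Rainy) = 0. Conditioning on the first day:
t(Windy) = 1 + 0.2·t(Windy) + 0.3·t(Foggy)
t(Foggy) = 1 + 0.3·t(Windy) + 0.5·t(Foggy)
Solving: t(Windy) = 2.5806, t(Foggy) = 3.5484.
Expected days from Foggy to Rainy: 3.5484.

3.5484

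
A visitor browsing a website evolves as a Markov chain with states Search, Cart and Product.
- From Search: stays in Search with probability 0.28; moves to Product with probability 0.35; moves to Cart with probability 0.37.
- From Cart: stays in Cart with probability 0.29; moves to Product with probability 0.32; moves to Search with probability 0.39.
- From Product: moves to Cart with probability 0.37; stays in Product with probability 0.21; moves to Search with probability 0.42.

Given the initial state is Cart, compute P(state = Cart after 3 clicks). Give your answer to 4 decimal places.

0.3423

Propagate the distribution vector 3 clicks from Cart.
After 0 clicks: (0.0000, 1.0000, 0.0000)
After 1 click: (0.3900, 0.2900, 0.3200)
After 2 clicks: (0.3567, 0.3468, 0.2965)
After 3 clicks: (0.3597, 0.3423, 0.2981)
P(in Cart after 3 clicks) = 0.3423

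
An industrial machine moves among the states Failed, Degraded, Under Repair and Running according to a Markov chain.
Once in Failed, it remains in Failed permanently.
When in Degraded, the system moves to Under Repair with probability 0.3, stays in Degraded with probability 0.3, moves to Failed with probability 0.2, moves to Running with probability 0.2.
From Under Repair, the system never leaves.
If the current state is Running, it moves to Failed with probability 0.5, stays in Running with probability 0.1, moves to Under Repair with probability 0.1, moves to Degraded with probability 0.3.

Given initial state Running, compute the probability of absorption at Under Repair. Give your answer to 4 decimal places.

0.2807

Let h(s) be the probability of absorption at Under Repair starting from transient state s. Then h(Under Repair) = 1 and h(Failed) = 0. By first-step analysis:
h(Degraded) = 0.2·0 + 0.3·h(Degraded) + 0.3·1 + 0.2·h(Running)
h(Running) = 0.5·0 + 0.3·h(Degraded) + 0.1·1 + 0.1·h(Running)
Solving: h(Degraded) = 0.5088, h(Running) = 0.2807.
Starting from Running, the probability is 0.2807.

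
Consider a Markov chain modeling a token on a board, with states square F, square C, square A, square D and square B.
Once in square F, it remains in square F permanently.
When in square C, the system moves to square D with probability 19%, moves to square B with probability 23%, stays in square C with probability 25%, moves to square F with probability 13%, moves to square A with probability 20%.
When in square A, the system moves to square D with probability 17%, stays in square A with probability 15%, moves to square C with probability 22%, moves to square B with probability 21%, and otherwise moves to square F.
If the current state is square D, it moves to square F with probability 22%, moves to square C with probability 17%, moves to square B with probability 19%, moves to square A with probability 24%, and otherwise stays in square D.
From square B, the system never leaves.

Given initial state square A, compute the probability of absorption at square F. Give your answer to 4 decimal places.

Let h(s) be the probability of absorption at square F starting from transient state s. Then h(square F) = 1 and h(square B) = 0. By first-step analysis:
h(square C) = 0.13·1 + 0.25·h(square C) + 0.2·h(square A) + 0.19·h(square D) + 0.23·0
h(square A) = 0.25·1 + 0.22·h(square C) + 0.15·h(square A) + 0.17·h(square D) + 0.21·0
h(square D) = 0.22·1 + 0.17·h(square C) + 0.24·h(square A) + 0.18·h(square D) + 0.19·0
Solving: h(square C) = 0.4378, h(square A) = 0.5090, h(square D) = 0.5080.
Starting from square A, the probability is 0.5090.

0.5090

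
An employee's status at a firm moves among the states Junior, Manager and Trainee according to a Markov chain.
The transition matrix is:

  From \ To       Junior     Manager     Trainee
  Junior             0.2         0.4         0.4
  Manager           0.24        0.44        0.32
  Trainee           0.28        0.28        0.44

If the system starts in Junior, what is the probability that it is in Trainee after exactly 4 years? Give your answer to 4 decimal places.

Propagate the distribution vector 4 years from Junior.
After 0 years: (1.0000, 0.0000, 0.0000)
After 1 year: (0.2000, 0.4000, 0.4000)
After 2 years: (0.2480, 0.3680, 0.3840)
After 3 years: (0.2454, 0.3686, 0.3859)
After 4 years: (0.2456, 0.3684, 0.3859)
P(in Trainee after 4 years) = 0.3859

0.3859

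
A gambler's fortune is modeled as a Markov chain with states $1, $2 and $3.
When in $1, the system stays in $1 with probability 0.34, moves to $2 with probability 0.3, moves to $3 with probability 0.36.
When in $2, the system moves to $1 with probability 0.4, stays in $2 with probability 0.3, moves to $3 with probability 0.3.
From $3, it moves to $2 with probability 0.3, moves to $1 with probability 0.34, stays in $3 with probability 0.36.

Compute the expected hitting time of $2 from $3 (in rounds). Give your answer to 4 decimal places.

Let t(s) be the expected number of rounds to first reach $2 from state s, with t($2) = 0. Conditioning on the first round:
t($1) = 1 + 0.34·t($1) + 0.36·t($3)
t($3) = 1 + 0.34·t($1) + 0.36·t($3)
Solving: t($1) = 3.3333, t($3) = 3.3333.
Expected rounds from $3 to $2: 3.3333.

3.3333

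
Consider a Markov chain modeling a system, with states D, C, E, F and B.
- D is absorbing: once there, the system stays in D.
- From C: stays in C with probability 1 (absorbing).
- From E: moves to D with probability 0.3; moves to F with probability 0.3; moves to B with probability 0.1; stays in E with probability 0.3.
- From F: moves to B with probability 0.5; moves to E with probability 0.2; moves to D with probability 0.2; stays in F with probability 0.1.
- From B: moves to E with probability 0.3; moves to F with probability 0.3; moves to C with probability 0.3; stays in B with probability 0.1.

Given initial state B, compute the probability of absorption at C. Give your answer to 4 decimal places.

0.5182

Let h(s) be the probability of absorption at C starting from transient state s. Then h(C) = 1 and h(D) = 0. By first-step analysis:
h(E) = 0.3·0 + 0.3·h(E) + 0.3·h(F) + 0.1·h(B)
h(F) = 0.2·0 + 0.2·h(E) + 0.1·h(F) + 0.5·h(B)
h(B) = 0.3·1 + 0.3·h(E) + 0.3·h(F) + 0.1·h(B)
Solving: h(E) = 0.2182, h(F) = 0.3364, h(B) = 0.5182.
Starting from B, the probability is 0.5182.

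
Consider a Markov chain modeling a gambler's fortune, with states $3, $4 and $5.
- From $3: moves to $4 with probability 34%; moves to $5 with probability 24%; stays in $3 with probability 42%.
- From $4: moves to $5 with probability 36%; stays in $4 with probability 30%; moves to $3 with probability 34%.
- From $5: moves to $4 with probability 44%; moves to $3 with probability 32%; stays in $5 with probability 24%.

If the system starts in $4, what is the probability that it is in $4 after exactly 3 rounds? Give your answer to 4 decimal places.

Propagate the distribution vector 3 rounds from $4.
After 0 rounds: (0.0000, 1.0000, 0.0000)
After 1 round: (0.3400, 0.3000, 0.3600)
After 2 rounds: (0.3600, 0.3640, 0.2760)
After 3 rounds: (0.3633, 0.3530, 0.2837)
P(in $4 after 3 rounds) = 0.3530

0.3530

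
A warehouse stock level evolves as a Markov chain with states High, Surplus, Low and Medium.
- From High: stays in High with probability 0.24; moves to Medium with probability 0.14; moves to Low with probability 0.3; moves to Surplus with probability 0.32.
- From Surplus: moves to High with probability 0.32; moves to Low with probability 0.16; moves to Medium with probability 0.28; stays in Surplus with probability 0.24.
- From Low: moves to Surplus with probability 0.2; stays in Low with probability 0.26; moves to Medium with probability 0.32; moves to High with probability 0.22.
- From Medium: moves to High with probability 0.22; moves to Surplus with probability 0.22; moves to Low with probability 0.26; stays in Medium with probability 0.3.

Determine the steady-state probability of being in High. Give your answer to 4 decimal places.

0.2495

Let the stationary distribution be π with π = πP and π_1 + π_2 + π_3 + π_4 = 1.
π_1 = 0.24·π_1 + 0.32·π_2 + 0.22·π_3 + 0.22·π_4
π_2 = 0.32·π_1 + 0.24·π_2 + 0.2·π_3 + 0.22·π_4
π_3 = 0.3·π_1 + 0.16·π_2 + 0.26·π_3 + 0.26·π_4
Solving with the normalization constraint gives π = (0.2495, 0.2449, 0.2455, 0.2601).
So the stationary probability of High is 0.2495.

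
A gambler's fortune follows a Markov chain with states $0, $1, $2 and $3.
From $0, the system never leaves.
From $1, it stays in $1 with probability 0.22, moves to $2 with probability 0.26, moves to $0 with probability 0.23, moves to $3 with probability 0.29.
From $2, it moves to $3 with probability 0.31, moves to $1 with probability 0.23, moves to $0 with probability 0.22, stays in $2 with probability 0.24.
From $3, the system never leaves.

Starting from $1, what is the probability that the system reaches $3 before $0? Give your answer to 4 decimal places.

Let h(s) be the probability of absorption at $3 starting from transient state s. Then h($3) = 1 and h($0) = 0. By first-step analysis:
h($1) = 0.23·0 + 0.22·h($1) + 0.26·h($2) + 0.29·1
h($2) = 0.22·0 + 0.23·h($1) + 0.24·h($2) + 0.31·1
Solving: h($1) = 0.5647, h($2) = 0.5788.
Starting from $1, the probability is 0.5647.

0.5647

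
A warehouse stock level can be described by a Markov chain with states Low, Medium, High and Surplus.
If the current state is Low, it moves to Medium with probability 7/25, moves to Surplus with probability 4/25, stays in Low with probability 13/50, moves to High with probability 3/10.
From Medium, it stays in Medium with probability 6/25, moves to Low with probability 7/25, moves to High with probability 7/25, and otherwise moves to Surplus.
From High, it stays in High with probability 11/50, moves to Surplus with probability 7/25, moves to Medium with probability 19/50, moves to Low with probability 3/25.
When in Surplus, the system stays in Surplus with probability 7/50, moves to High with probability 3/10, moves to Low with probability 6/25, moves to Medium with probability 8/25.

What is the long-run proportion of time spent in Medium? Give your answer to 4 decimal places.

0.3031

Let the stationary distribution be π with π = πP and π_1 + π_2 + π_3 + π_4 = 1.
π_1 = 0.26·π_1 + 0.28·π_2 + 0.12·π_3 + 0.24·π_4
π_2 = 0.28·π_1 + 0.24·π_2 + 0.38·π_3 + 0.32·π_4
π_3 = 0.3·π_1 + 0.28·π_2 + 0.22·π_3 + 0.3·π_4
Solving with the normalization constraint gives π = (0.2239, 0.3031, 0.2722, 0.2008).
So the stationary probability of Medium is 0.3031.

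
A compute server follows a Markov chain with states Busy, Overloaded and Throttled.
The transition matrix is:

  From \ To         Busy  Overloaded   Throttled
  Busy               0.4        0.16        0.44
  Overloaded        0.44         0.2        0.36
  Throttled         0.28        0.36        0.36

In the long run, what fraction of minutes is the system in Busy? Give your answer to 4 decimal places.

0.3632

Let the stationary distribution be π with π = πP and π_1 + π_2 + π_3 = 1.
π_1 = 0.4·π_1 + 0.44·π_2 + 0.28·π_3
π_2 = 0.16·π_1 + 0.2·π_2 + 0.36·π_3
Solving with the normalization constraint gives π = (0.3632, 0.2477, 0.3891).
So the stationary probability of Busy is 0.3632.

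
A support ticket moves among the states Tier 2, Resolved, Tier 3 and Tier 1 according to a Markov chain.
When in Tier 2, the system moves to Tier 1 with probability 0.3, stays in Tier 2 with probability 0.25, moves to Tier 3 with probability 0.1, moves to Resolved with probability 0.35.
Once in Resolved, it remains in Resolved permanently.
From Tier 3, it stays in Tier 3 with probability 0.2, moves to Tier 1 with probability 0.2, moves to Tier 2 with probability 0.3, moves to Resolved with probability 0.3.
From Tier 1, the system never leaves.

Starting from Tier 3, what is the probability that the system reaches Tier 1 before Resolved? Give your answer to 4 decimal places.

0.4211

Let h(s) be the probability of absorption at Tier 1 starting from transient state s. Then h(Tier 1) = 1 and h(Resolved) = 0. By first-step analysis:
h(Tier 2) = 0.25·h(Tier 2) + 0.35·0 + 0.1·h(Tier 3) + 0.3·1
h(Tier 3) = 0.3·h(Tier 2) + 0.3·0 + 0.2·h(Tier 3) + 0.2·1
Solving: h(Tier 2) = 0.4561, h(Tier 3) = 0.4211.
Starting from Tier 3, the probability is 0.4211.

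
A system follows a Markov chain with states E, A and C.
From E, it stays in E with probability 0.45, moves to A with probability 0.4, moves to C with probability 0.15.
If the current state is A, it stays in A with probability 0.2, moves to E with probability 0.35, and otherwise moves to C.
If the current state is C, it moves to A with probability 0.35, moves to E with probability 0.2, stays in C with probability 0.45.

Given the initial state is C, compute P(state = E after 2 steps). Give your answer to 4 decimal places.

0.3025

Sum over the intermediate state after 1 step:
P = P(C→E)·P(E→E) + P(C→A)·P(A→E) + P(C→C)·P(C→E)
  = 0.2×0.45 + 0.35×0.35 + 0.45×0.2
  = 0.0900 + 0.1225 + 0.0900 = 0.3025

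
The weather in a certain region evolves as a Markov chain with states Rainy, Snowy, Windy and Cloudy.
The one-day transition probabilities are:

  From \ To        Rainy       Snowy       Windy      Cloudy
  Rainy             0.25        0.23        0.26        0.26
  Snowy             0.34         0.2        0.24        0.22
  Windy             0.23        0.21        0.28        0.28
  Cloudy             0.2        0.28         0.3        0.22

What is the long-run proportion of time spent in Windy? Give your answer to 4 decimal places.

0.2707

Let the stationary distribution be π with π = πP and π_1 + π_2 + π_3 + π_4 = 1.
π_1 = 0.25·π_1 + 0.34·π_2 + 0.23·π_3 + 0.2·π_4
π_2 = 0.23·π_1 + 0.2·π_2 + 0.21·π_3 + 0.28·π_4
π_3 = 0.26·π_1 + 0.24·π_2 + 0.28·π_3 + 0.3·π_4
Solving with the normalization constraint gives π = (0.2530, 0.2300, 0.2707, 0.2464).
So the stationary probability of Windy is 0.2707.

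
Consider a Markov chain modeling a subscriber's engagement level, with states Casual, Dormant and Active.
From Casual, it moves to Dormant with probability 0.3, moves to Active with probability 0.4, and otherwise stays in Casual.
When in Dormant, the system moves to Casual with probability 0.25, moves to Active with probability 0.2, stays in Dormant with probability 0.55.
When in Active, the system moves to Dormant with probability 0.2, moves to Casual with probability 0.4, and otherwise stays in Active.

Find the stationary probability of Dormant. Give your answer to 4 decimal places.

Let the stationary distribution be π with π = πP and π_1 + π_2 + π_3 = 1.
π_1 = 0.3·π_1 + 0.25·π_2 + 0.4·π_3
π_2 = 0.3·π_1 + 0.55·π_2 + 0.2·π_3
Solving with the normalization constraint gives π = (0.3151, 0.3562, 0.3288).
So the stationary probability of Dormant is 0.3562.

0.3562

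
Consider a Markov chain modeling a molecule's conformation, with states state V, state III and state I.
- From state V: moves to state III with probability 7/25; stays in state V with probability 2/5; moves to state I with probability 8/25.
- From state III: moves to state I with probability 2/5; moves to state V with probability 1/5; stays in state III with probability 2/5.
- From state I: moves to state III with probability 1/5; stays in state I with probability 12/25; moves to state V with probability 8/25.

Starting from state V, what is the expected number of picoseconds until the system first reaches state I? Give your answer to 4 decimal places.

Let t(s) be the expected number of picoseconds to first reach state I from state s, with t(state I) = 0. Conditioning on the first picosecond:
t(state V) = 1 + 0.4·t(state V) + 0.28·t(state III)
t(state III) = 1 + 0.2·t(state V) + 0.4·t(state III)
Solving: t(state V) = 2.8947, t(state III) = 2.6316.
Expected picoseconds from state V to state I: 2.8947.

2.8947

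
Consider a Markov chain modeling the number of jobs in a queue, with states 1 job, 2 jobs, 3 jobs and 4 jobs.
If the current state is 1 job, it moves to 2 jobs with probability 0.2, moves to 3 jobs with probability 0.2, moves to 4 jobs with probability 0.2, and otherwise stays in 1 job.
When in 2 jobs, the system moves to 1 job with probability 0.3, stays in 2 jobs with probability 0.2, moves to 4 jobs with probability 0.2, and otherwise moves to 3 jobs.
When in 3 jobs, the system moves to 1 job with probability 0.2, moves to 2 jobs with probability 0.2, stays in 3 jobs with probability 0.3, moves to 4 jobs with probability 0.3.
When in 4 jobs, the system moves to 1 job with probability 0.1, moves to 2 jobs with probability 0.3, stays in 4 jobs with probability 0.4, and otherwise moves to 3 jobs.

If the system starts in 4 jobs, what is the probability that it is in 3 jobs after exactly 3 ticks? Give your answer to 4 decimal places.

0.2490

Propagate the distribution vector 3 ticks from 4 jobs.
After 0 ticks: (0.0000, 0.0000, 0.0000, 1.0000)
After 1 tick: (0.1000, 0.3000, 0.2000, 0.4000)
After 2 ticks: (0.2100, 0.2400, 0.2500, 0.3000)
After 3 ticks: (0.2360, 0.2300, 0.2490, 0.2850)
P(in 3 jobs after 3 ticks) = 0.2490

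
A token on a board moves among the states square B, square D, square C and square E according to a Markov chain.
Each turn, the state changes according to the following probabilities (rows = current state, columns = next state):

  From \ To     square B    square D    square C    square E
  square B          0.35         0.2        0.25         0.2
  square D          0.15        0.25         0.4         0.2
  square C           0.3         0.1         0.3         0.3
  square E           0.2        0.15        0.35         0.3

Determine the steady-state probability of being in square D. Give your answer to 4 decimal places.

0.1637

Let the stationary distribution be π with π = πP and π_1 + π_2 + π_3 + π_4 = 1.
π_1 = 0.35·π_1 + 0.15·π_2 + 0.3·π_3 + 0.2·π_4
π_2 = 0.2·π_1 + 0.25·π_2 + 0.1·π_3 + 0.15·π_4
π_3 = 0.25·π_1 + 0.4·π_2 + 0.3·π_3 + 0.35·π_4
Solving with the normalization constraint gives π = (0.2629, 0.1637, 0.3161, 0.2573).
So the stationary probability of square D is 0.1637.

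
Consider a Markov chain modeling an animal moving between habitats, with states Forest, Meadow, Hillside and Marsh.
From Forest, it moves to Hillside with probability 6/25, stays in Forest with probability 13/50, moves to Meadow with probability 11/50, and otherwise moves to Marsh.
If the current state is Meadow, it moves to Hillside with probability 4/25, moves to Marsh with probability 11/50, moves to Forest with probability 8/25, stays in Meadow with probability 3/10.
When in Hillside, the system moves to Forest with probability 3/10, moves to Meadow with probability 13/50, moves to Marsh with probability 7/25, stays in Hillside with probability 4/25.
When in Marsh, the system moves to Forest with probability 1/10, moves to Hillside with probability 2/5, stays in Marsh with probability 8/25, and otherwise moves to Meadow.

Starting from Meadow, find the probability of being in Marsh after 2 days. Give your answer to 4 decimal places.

0.2708

Propagate the distribution vector 2 days from Meadow.
After 0 days: (0.0000, 1.0000, 0.0000, 0.0000)
After 1 day: (0.3200, 0.3000, 0.1600, 0.2200)
After 2 days: (0.2492, 0.2416, 0.2384, 0.2708)
P(in Marsh after 2 days) = 0.2708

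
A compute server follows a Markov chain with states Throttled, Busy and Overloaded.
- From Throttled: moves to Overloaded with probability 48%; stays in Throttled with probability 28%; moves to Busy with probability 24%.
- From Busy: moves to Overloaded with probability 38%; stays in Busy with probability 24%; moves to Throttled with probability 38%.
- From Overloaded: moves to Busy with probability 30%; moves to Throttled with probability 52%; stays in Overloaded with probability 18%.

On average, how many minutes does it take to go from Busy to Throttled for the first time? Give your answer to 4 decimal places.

Let t(s) be the expected number of minutes to first reach Throttled from state s, with t(Throttled) = 0. Conditioning on the first minute:
t(Busy) = 1 + 0.24·t(Busy) + 0.38·t(Overloaded)
t(Overloaded) = 1 + 0.3·t(Busy) + 0.18·t(Overloaded)
Solving: t(Busy) = 2.3566, t(Overloaded) = 2.0817.
Expected minutes from Busy to Throttled: 2.3566.

2.3566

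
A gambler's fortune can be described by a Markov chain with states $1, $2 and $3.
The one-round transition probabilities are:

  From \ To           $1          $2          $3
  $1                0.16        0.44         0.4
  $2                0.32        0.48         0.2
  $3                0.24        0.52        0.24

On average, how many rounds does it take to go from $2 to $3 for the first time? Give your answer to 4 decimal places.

3.9189

Let t(s) be the expected number of rounds to first reach $3 from state s, with t($3) = 0. Conditioning on the first round:
t($1) = 1 + 0.16·t($1) + 0.44·t($2)
t($2) = 1 + 0.32·t($1) + 0.48·t($2)
Solving: t($1) = 3.2432, t($2) = 3.9189.
Expected rounds from $2 to $3: 3.9189.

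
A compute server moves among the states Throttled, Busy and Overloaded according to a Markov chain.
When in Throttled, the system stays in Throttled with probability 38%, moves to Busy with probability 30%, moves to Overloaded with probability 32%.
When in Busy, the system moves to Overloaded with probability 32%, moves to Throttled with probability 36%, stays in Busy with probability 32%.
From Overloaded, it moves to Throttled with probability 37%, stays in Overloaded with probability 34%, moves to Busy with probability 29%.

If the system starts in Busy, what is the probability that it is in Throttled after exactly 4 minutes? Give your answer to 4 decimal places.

Propagate the distribution vector 4 minutes from Busy.
After 0 minutes: (0.0000, 1.0000, 0.0000)
After 1 minute: (0.3600, 0.3200, 0.3200)
After 2 minutes: (0.3704, 0.3032, 0.3264)
After 3 minutes: (0.3707, 0.3028, 0.3265)
After 4 minutes: (0.3707, 0.3028, 0.3265)
P(in Throttled after 4 minutes) = 0.3707

0.3707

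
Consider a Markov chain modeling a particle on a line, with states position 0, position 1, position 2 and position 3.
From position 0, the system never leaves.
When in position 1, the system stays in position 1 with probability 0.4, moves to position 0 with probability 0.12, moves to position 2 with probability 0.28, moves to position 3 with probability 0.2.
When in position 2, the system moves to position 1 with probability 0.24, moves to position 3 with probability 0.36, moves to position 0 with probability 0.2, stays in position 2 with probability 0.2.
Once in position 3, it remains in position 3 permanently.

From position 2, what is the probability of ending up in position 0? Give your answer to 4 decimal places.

0.3605

Let h(s) be the probability of absorption at position 0 starting from transient state s. Then h(position 0) = 1 and h(position 3) = 0. By first-step analysis:
h(position 1) = 0.12·1 + 0.4·h(position 1) + 0.28·h(position 2) + 0.2·0
h(position 2) = 0.2·1 + 0.24·h(position 1) + 0.2·h(position 2) + 0.36·0
Solving: h(position 1) = 0.3682, h(position 2) = 0.3605.
Starting from position 2, the probability is 0.3605.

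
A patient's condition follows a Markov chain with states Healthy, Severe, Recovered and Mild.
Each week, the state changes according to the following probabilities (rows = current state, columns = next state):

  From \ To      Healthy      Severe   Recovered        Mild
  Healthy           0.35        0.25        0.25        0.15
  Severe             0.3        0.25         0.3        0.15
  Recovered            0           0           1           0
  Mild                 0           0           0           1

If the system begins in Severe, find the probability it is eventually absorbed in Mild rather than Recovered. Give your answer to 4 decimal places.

Let h(s) be the probability of absorption at Mild starting from transient state s. Then h(Mild) = 1 and h(Recovered) = 0. By first-step analysis:
h(Healthy) = 0.35·h(Healthy) + 0.25·h(Severe) + 0.25·0 + 0.15·1
h(Severe) = 0.3·h(Healthy) + 0.25·h(Severe) + 0.3·0 + 0.15·1
Solving: h(Healthy) = 0.3636, h(Severe) = 0.3455.
Starting from Severe, the probability is 0.3455.

0.3455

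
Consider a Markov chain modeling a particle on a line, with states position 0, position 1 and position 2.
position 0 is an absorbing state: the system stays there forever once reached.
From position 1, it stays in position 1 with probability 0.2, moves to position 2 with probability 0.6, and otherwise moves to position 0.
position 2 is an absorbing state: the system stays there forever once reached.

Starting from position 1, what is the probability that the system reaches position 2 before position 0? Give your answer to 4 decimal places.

0.7500

Let h(s) be the probability of absorption at position 2 starting from transient state s. Then h(position 2) = 1 and h(position 0) = 0. By first-step analysis:
h(position 1) = 0.2·0 + 0.2·h(position 1) + 0.6·1
Solving: h(position 1) = 0.7500.
Starting from position 1, the probability is 0.7500.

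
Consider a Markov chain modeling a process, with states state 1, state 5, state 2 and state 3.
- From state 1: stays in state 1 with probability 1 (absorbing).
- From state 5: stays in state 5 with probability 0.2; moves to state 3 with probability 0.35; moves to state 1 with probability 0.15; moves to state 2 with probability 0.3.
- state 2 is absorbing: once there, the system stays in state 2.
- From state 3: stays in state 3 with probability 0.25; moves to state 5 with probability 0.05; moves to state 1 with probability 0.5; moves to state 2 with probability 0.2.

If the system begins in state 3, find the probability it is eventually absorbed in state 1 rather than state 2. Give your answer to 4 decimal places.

0.6996

Let h(s) be the probability of absorption at state 1 starting from transient state s. Then h(state 1) = 1 and h(state 2) = 0. By first-step analysis:
h(state 5) = 0.15·1 + 0.2·h(state 5) + 0.3·0 + 0.35·h(state 3)
h(state 3) = 0.5·1 + 0.05·h(state 5) + 0.2·0 + 0.25·h(state 3)
Solving: h(state 5) = 0.4936, h(state 3) = 0.6996.
Starting from state 3, the probability is 0.6996.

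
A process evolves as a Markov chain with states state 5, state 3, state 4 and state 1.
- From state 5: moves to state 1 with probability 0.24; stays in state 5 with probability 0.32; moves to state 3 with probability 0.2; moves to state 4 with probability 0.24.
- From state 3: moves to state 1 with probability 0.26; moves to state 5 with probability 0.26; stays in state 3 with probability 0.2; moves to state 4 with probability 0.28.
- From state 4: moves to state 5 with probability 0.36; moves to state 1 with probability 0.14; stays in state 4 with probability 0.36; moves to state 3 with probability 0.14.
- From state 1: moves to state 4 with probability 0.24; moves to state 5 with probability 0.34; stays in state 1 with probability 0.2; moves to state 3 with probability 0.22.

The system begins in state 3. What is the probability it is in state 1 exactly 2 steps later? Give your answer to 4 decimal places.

Propagate the distribution vector 2 steps from state 3.
After 0 steps: (0.0000, 1.0000, 0.0000, 0.0000)
After 1 step: (0.2600, 0.2000, 0.2800, 0.2600)
After 2 steps: (0.3244, 0.1884, 0.2816, 0.2056)
P(in state 1 after 2 steps) = 0.2056

0.2056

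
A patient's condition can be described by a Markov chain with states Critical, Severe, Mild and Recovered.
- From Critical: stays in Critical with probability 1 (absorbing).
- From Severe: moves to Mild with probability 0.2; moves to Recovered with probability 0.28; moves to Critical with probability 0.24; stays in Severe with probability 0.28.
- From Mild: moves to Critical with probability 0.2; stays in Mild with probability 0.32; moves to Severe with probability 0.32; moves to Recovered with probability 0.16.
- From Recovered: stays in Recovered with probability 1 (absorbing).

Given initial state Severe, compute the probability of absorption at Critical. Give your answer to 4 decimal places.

Let h(s) be the probability of absorption at Critical starting from transient state s. Then h(Critical) = 1 and h(Recovered) = 0. By first-step analysis:
h(Severe) = 0.24·1 + 0.28·h(Severe) + 0.2·h(Mild) + 0.28·0
h(Mild) = 0.2·1 + 0.32·h(Severe) + 0.32·h(Mild) + 0.16·0
Solving: h(Severe) = 0.4774, h(Mild) = 0.5188.
Starting from Severe, the probability is 0.4774.

0.4774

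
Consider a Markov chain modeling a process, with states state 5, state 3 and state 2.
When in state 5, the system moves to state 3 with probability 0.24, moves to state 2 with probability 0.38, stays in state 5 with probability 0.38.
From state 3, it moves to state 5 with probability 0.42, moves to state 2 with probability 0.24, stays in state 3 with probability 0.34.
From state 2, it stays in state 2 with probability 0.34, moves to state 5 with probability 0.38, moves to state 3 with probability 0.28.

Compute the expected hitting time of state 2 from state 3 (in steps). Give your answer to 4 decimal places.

Let t(s) be the expected number of steps to first reach state 2 from state s, with t(state 2) = 0. Conditioning on the first step:
t(state 5) = 1 + 0.38·t(state 5) + 0.24·t(state 3)
t(state 3) = 1 + 0.42·t(state 5) + 0.34·t(state 3)
Solving: t(state 5) = 2.9183, t(state 3) = 3.3722.
Expected steps from state 3 to state 2: 3.3722.

3.3722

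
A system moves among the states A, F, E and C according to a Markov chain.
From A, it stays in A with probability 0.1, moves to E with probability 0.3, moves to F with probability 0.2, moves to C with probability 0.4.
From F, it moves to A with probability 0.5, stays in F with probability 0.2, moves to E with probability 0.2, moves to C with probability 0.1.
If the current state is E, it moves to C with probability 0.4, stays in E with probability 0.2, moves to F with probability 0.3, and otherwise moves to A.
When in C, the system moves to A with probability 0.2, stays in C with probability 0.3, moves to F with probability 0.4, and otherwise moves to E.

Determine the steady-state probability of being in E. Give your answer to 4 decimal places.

0.1952

Let the stationary distribution be π with π = πP and π_1 + π_2 + π_3 + π_4 = 1.
π_1 = 0.1·π_1 + 0.5·π_2 + 0.1·π_3 + 0.2·π_4
π_2 = 0.2·π_1 + 0.2·π_2 + 0.3·π_3 + 0.4·π_4
π_3 = 0.3·π_1 + 0.2·π_2 + 0.2·π_3 + 0.1·π_4
Solving with the normalization constraint gives π = (0.2397, 0.2771, 0.1952, 0.2881).
So the stationary probability of E is 0.1952.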